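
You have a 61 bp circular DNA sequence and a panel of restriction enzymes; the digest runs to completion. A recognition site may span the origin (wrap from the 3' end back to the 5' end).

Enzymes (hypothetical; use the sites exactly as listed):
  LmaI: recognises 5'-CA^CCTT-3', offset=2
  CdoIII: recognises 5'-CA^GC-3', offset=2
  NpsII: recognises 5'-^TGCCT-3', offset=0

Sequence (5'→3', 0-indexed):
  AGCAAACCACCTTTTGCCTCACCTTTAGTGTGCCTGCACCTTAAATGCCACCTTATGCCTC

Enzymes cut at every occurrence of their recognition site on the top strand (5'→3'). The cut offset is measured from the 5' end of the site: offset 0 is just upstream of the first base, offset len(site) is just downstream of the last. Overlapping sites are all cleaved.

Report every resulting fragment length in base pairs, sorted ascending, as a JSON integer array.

Site scan:
  LmaI CACCTT/2: at [7, 19, 36, 48] ⇒ [9, 21, 38, 50]
  CdoIII CAGC/2: at [60] ⇒ [1]
  NpsII TGCCT/0: at [14, 30, 55] ⇒ [14, 30, 55]

Pooled cuts: [1, 9, 14, 21, 30, 38, 50, 55]

Fragment lengths:
  1→9: 8 bp
  9→14: 5 bp
  14→21: 7 bp
  21→30: 9 bp
  30→38: 8 bp
  38→50: 12 bp
  50→55: 5 bp
  55→1 (wrap): 61-55+1 = 7 bp

[5,5,7,7,8,8,9,12]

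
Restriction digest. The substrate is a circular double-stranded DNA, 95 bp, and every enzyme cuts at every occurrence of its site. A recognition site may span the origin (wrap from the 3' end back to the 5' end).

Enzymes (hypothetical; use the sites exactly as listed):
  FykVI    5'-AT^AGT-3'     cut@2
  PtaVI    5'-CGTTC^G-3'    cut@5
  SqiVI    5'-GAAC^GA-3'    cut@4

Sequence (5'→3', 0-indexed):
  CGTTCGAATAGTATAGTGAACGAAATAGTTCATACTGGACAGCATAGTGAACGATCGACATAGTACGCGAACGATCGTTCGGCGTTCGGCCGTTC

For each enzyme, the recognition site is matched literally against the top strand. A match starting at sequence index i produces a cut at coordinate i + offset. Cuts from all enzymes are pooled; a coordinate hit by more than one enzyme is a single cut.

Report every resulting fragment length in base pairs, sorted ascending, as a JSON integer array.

[4,5,5,7,7,7,8,9,11,13,19]

Per-enzyme occurrences:
  FykVI ATAGT/2: at [7, 12, 24, 43, 59] ⇒ [9, 14, 26, 45, 61]
  PtaVI CGTTCG/5: at [0, 75, 82] ⇒ [5, 80, 87]
  SqiVI GAACGA/4: at [17, 48, 68] ⇒ [21, 52, 72]

Pooled cuts: [5, 9, 14, 21, 26, 45, 52, 61, 72, 80, 87]

Fragments:
  5→9: 4 bp
  9→14: 5 bp
  14→21: 7 bp
  21→26: 5 bp
  26→45: 19 bp
  45→52: 7 bp
  52→61: 9 bp
  61→72: 11 bp
  72→80: 8 bp
  80→87: 7 bp
  87→5 (wrap): 95-87+5 = 13 bp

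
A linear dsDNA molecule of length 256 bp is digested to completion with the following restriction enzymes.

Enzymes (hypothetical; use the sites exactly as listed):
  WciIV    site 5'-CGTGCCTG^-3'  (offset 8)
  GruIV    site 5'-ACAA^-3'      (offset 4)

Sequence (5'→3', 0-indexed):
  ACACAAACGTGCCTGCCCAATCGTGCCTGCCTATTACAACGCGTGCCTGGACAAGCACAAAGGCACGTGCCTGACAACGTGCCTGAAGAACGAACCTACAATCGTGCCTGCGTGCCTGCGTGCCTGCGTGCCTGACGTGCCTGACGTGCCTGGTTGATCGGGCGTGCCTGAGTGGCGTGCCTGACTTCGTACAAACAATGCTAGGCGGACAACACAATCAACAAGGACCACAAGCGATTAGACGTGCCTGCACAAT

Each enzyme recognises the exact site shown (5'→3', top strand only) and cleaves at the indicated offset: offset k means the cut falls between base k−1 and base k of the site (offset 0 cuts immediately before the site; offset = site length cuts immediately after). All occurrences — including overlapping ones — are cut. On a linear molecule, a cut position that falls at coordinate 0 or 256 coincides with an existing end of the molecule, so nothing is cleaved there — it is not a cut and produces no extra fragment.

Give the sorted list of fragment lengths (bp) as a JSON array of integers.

[1,4,4,5,5,5,6,6,7,8,8,8,8,9,9,9,9,9,10,10,11,13,13,14,14,16,17,18]

Site scan:
  WciIV (CGTGCCTG, off=8): starts [7, 21, 41, 65, 77, 102, 110, 118, 126, 135, 144, 162, 175, 242] → cuts [15, 29, 49, 73, 85, 110, 118, 126, 134, 143, 152, 170, 183, 250]
  GruIV (ACAA, off=4): starts [2, 35, 50, 56, 73, 97, 190, 194, 208, 213, 220, 229, 251] → cuts [6, 39, 54, 60, 77, 101, 194, 198, 212, 217, 224, 233, 255]

All cut coordinates (distinct, sorted): [6, 15, 29, 39, 49, 54, 60, 73, 77, 85, 101, 110, 118, 126, 134, 143, 152, 170, 183, 194, 198, 212, 217, 224, 233, 250, 255]

Fragment lengths:
  [0,6): 6 bp
  [6,15): 9 bp
  [15,29): 14 bp
  [29,39): 10 bp
  [39,49): 10 bp
  [49,54): 5 bp
  [54,60): 6 bp
  [60,73): 13 bp
  [73,77): 4 bp
  [77,85): 8 bp
  [85,101): 16 bp
  [101,110): 9 bp
  [110,118): 8 bp
  [118,126): 8 bp
  [126,134): 8 bp
  [134,143): 9 bp
  [143,152): 9 bp
  [152,170): 18 bp
  [170,183): 13 bp
  [183,194): 11 bp
  [194,198): 4 bp
  [198,212): 14 bp
  [212,217): 5 bp
  [217,224): 7 bp
  [224,233): 9 bp
  [233,250): 17 bp
  [250,255): 5 bp
  [255,256): 1 bp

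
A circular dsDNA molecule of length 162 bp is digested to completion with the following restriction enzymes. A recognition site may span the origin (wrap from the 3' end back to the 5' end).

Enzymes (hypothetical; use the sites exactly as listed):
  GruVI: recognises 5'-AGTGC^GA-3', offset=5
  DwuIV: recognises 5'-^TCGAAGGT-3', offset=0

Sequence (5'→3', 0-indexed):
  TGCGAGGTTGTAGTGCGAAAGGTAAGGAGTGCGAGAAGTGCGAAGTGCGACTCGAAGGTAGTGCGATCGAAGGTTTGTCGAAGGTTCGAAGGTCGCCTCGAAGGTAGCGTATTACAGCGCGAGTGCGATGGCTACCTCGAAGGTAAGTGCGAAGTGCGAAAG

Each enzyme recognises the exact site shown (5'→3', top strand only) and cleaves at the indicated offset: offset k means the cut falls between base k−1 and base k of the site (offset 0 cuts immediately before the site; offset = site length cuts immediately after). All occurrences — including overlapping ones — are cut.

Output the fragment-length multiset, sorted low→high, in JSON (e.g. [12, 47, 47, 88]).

[2,3,7,7,8,8,9,10,11,12,13,13,14,16,29]

Per-enzyme occurrences:
  GruVI (AGTGCGA, off=5): starts [11, 27, 36, 43, 59, 121, 145, 152, 160] → cuts [3, 16, 32, 41, 48, 64, 126, 150, 157]
  DwuIV (TCGAAGGT, off=0): starts [51, 66, 77, 85, 97, 136] → cuts [51, 66, 77, 85, 97, 136]

All cut coordinates (distinct, sorted): [3, 16, 32, 41, 48, 51, 64, 66, 77, 85, 97, 126, 136, 150, 157]

Fragments:
  3→16: 13 bp
  16→32: 16 bp
  32→41: 9 bp
  41→48: 7 bp
  48→51: 3 bp
  51→64: 13 bp
  64→66: 2 bp
  66→77: 11 bp
  77→85: 8 bp
  85→97: 12 bp
  97→126: 29 bp
  126→136: 10 bp
  136→150: 14 bp
  150→157: 7 bp
  157→3 (wrap): 162-157+3 = 8 bp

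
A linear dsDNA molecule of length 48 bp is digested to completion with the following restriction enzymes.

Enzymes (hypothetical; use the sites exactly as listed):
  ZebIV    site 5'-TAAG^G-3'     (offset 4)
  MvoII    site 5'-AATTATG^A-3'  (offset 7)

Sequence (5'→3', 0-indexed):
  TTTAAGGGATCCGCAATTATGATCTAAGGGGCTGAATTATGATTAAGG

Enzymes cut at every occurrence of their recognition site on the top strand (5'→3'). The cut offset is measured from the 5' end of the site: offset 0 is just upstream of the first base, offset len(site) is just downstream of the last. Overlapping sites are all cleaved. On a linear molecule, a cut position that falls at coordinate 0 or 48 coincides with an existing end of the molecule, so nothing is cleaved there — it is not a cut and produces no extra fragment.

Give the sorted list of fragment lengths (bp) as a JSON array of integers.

[1,6,6,7,13,15]

Site scan:
  ZebIV TAAGG/4: at [2, 24, 43] ⇒ [6, 28, 47]
  MvoII AATTATGA/7: at [14, 34] ⇒ [21, 41]

Pooled cuts: [6, 21, 28, 41, 47]

Fragments:
  [0,6): 6 bp
  [6,21): 15 bp
  [21,28): 7 bp
  [28,41): 13 bp
  [41,47): 6 bp
  [47,48): 1 bp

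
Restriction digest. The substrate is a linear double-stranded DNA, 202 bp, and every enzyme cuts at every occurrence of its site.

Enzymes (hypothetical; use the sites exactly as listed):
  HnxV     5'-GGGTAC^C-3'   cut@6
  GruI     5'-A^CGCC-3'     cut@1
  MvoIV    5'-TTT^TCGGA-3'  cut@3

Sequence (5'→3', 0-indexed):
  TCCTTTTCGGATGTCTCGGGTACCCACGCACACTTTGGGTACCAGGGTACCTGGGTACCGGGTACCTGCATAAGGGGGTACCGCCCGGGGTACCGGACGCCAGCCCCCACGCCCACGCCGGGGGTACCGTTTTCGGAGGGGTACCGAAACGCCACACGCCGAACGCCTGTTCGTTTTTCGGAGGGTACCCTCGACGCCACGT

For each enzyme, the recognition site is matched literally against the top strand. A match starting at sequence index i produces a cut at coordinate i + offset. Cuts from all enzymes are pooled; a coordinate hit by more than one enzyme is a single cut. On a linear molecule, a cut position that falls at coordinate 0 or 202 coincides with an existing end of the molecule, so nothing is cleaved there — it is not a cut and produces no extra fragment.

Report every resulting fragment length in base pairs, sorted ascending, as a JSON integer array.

Scan for sites:
  HnxV (GGGTACC, off=6): starts [17, 36, 44, 52, 59, 75, 87, 121, 138, 182] → cuts [23, 42, 50, 58, 65, 81, 93, 127, 144, 188]
  GruI (ACGCC, off=1): starts [96, 108, 114, 148, 155, 162, 193] → cuts [97, 109, 115, 149, 156, 163, 194]
  MvoIV (TTTTCGGA, off=3): starts [3, 129, 174] → cuts [6, 132, 177]

All cut coordinates (distinct, sorted): [6, 23, 42, 50, 58, 65, 81, 93, 97, 109, 115, 127, 132, 144, 149, 156, 163, 177, 188, 194]

Fragment lengths:
  [0,6): 6 bp
  [6,23): 17 bp
  [23,42): 19 bp
  [42,50): 8 bp
  [50,58): 8 bp
  [58,65): 7 bp
  [65,81): 16 bp
  [81,93): 12 bp
  [93,97): 4 bp
  [97,109): 12 bp
  [109,115): 6 bp
  [115,127): 12 bp
  [127,132): 5 bp
  [132,144): 12 bp
  [144,149): 5 bp
  [149,156): 7 bp
  [156,163): 7 bp
  [163,177): 14 bp
  [177,188): 11 bp
  [188,194): 6 bp
  [194,202): 8 bp

[4,5,5,6,6,6,7,7,7,8,8,8,11,12,12,12,12,14,16,17,19]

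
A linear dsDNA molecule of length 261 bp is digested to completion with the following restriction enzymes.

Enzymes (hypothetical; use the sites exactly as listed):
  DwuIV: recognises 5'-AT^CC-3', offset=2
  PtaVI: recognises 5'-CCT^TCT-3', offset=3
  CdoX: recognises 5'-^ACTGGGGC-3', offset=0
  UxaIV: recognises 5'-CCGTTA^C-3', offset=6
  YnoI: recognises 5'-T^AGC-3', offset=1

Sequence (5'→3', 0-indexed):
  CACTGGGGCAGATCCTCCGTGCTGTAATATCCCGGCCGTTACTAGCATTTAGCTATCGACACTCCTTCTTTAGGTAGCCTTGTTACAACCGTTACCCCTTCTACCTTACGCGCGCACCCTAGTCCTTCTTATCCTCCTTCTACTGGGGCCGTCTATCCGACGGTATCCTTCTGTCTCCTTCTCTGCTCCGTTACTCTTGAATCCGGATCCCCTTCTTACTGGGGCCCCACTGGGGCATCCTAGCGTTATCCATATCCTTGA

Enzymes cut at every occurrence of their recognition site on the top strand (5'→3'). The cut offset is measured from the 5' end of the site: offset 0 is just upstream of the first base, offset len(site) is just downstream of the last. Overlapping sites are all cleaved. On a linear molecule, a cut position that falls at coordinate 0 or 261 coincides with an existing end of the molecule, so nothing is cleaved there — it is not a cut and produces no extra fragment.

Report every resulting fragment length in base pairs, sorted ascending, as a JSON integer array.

Site scan:
  DwuIV ATCC/2: at [11, 28, 130, 154, 164, 200, 206, 236, 247, 253] ⇒ [13, 30, 132, 156, 166, 202, 208, 238, 249, 255]
  PtaVI CCTTCT/3: at [63, 96, 123, 135, 166, 176, 210] ⇒ [66, 99, 126, 138, 169, 179, 213]
  CdoX ACTGGGGC/0: at [1, 141, 217, 228] ⇒ [1, 141, 217, 228]
  UxaIV CCGTTAC/6: at [35, 88, 187] ⇒ [41, 94, 193]
  YnoI TAGC/1: at [42, 49, 74, 240] ⇒ [43, 50, 75, 241]

All cut coordinates (distinct, sorted): [1, 13, 30, 41, 43, 50, 66, 75, 94, 99, 126, 132, 138, 141, 156, 166, 169, 179, 193, 202, 208, 213, 217, 228, 238, 241, 249, 255]

Fragments:
  [0,1): 1 bp
  [1,13): 12 bp
  [13,30): 17 bp
  [30,41): 11 bp
  [41,43): 2 bp
  [43,50): 7 bp
  [50,66): 16 bp
  [66,75): 9 bp
  [75,94): 19 bp
  [94,99): 5 bp
  [99,126): 27 bp
  [126,132): 6 bp
  [132,138): 6 bp
  [138,141): 3 bp
  [141,156): 15 bp
  [156,166): 10 bp
  [166,169): 3 bp
  [169,179): 10 bp
  [179,193): 14 bp
  [193,202): 9 bp
  [202,208): 6 bp
  [208,213): 5 bp
  [213,217): 4 bp
  [217,228): 11 bp
  [228,238): 10 bp
  [238,241): 3 bp
  [241,249): 8 bp
  [249,255): 6 bp
  [255,261): 6 bp

[1,2,3,3,3,4,5,5,6,6,6,6,6,7,8,9,9,10,10,10,11,11,12,14,15,16,17,19,27]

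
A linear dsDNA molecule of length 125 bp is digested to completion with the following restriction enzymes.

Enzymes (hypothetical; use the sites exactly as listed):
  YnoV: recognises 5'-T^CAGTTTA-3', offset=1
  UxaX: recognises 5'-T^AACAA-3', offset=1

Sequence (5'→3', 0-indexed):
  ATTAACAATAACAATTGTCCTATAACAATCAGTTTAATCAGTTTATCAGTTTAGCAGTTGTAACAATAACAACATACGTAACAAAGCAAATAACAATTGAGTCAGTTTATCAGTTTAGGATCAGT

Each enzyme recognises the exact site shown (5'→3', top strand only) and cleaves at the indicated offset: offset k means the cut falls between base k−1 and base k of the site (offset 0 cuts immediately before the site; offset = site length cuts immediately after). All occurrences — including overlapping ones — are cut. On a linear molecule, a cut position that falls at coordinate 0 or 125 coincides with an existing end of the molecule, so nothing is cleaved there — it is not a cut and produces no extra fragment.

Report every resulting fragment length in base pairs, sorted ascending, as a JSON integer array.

[3,6,6,6,8,8,9,11,12,12,14,15,15]

Site scan:
  YnoV (TCAGTTTA, off=1): starts [28, 37, 45, 101, 109] → cuts [29, 38, 46, 102, 110]
  UxaX (TAACAA, off=1): starts [2, 8, 22, 60, 66, 78, 90] → cuts [3, 9, 23, 61, 67, 79, 91]

Pooled cuts: [3, 9, 23, 29, 38, 46, 61, 67, 79, 91, 102, 110]

Fragment lengths:
  [0,3): 3 bp
  [3,9): 6 bp
  [9,23): 14 bp
  [23,29): 6 bp
  [29,38): 9 bp
  [38,46): 8 bp
  [46,61): 15 bp
  [61,67): 6 bp
  [67,79): 12 bp
  [79,91): 12 bp
  [91,102): 11 bp
  [102,110): 8 bp
  [110,125): 15 bp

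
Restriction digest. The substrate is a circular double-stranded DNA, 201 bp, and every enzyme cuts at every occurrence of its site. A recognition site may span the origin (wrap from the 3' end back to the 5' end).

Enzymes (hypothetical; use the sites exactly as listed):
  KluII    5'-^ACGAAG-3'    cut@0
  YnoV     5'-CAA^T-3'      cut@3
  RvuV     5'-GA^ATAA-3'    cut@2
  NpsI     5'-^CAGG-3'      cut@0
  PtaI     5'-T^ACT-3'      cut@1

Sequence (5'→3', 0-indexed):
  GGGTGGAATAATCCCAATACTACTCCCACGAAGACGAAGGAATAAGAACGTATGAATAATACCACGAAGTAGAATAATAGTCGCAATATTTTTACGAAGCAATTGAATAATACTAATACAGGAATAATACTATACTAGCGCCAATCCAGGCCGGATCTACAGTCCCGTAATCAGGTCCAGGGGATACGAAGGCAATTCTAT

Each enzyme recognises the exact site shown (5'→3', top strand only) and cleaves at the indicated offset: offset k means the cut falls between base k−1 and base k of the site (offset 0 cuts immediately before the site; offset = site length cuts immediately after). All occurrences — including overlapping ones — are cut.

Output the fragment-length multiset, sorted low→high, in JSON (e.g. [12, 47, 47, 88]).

Per-enzyme occurrences:
  KluII (ACGAAG, off=0): starts [27, 33, 63, 93, 185] → cuts [27, 33, 63, 93, 185]
  YnoV (CAAT, off=3): starts [14, 83, 99, 141, 192] → cuts [17, 86, 102, 144, 195]
  RvuV (GAATAA, off=2): starts [5, 39, 53, 71, 104, 121] → cuts [7, 41, 55, 73, 106, 123]
  NpsI (CAGG, off=0): starts [118, 146, 171, 177] → cuts [118, 146, 171, 177]
  PtaI (TACT, off=1): starts [17, 20, 110, 127, 132] → cuts [18, 21, 111, 128, 133]

Pooled cuts: [7, 17, 18, 21, 27, 33, 41, 55, 63, 73, 86, 93, 102, 106, 111, 118, 123, 128, 133, 144, 146, 171, 177, 185, 195]

Fragment lengths:
  7→17: 10 bp
  17→18: 1 bp
  18→21: 3 bp
  21→27: 6 bp
  27→33: 6 bp
  33→41: 8 bp
  41→55: 14 bp
  55→63: 8 bp
  63→73: 10 bp
  73→86: 13 bp
  86→93: 7 bp
  93→102: 9 bp
  102→106: 4 bp
  106→111: 5 bp
  111→118: 7 bp
  118→123: 5 bp
  123→128: 5 bp
  128→133: 5 bp
  133→144: 11 bp
  144→146: 2 bp
  146→171: 25 bp
  171→177: 6 bp
  177→185: 8 bp
  185→195: 10 bp
  195→7 (wrap): 201-195+7 = 13 bp

[1,2,3,4,5,5,5,5,6,6,6,7,7,8,8,8,9,10,10,10,11,13,13,14,25]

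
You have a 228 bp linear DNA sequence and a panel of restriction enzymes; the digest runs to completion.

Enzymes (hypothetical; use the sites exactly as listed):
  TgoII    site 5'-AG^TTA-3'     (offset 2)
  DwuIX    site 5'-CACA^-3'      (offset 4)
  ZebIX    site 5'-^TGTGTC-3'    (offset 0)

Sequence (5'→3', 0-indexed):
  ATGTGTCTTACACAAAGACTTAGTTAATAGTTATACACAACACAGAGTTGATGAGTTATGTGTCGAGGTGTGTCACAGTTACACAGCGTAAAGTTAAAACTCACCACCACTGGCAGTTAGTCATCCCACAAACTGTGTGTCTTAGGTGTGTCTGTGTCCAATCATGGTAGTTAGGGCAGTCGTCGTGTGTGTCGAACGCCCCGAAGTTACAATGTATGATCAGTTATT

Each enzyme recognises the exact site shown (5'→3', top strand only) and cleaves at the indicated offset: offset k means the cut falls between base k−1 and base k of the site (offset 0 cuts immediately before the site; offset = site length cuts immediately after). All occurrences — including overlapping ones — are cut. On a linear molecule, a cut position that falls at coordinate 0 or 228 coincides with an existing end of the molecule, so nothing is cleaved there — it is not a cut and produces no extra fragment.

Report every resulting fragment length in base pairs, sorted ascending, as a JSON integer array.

Scan for sites:
  TgoII (AGTTA, off=2): starts [21, 28, 53, 76, 91, 114, 168, 204, 221] → cuts [23, 30, 55, 78, 93, 116, 170, 206, 223]
  DwuIX (CACA, off=4): starts [10, 35, 40, 73, 81, 126] → cuts [14, 39, 44, 77, 85, 130]
  ZebIX (TGTGTC, off=0): starts [1, 58, 68, 135, 146, 152, 187] → cuts [1, 58, 68, 135, 146, 152, 187]

All cut coordinates (distinct, sorted): [1, 14, 23, 30, 39, 44, 55, 58, 68, 77, 78, 85, 93, 116, 130, 135, 146, 152, 170, 187, 206, 223]

Fragment lengths:
  [0,1): 1 bp
  [1,14): 13 bp
  [14,23): 9 bp
  [23,30): 7 bp
  [30,39): 9 bp
  [39,44): 5 bp
  [44,55): 11 bp
  [55,58): 3 bp
  [58,68): 10 bp
  [68,77): 9 bp
  [77,78): 1 bp
  [78,85): 7 bp
  [85,93): 8 bp
  [93,116): 23 bp
  [116,130): 14 bp
  [130,135): 5 bp
  [135,146): 11 bp
  [146,152): 6 bp
  [152,170): 18 bp
  [170,187): 17 bp
  [187,206): 19 bp
  [206,223): 17 bp
  [223,228): 5 bp

[1,1,3,5,5,5,6,7,7,8,9,9,9,10,11,11,13,14,17,17,18,19,23]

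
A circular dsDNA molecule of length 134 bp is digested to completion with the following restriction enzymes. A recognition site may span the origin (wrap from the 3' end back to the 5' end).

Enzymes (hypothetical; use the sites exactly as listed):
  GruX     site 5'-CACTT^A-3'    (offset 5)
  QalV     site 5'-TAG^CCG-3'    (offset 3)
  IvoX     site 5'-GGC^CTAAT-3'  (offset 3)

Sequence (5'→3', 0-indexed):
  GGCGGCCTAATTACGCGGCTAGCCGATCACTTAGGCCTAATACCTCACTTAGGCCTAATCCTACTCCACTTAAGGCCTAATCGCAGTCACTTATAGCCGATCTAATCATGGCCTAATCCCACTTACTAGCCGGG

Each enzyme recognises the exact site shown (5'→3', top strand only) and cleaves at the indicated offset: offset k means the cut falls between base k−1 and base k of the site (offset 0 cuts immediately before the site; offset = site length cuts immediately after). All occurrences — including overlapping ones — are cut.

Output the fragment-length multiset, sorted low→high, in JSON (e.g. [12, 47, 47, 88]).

Site scan:
  GruX CACTTA/5: at [27, 45, 66, 87, 119] ⇒ [32, 50, 71, 92, 124]
  QalV TAGCCG/3: at [19, 93, 126] ⇒ [22, 96, 129]
  IvoX GGCCTAAT/3: at [3, 33, 51, 73, 109] ⇒ [6, 36, 54, 76, 112]

Pooled cuts: [6, 22, 32, 36, 50, 54, 71, 76, 92, 96, 112, 124, 129]

Fragment lengths:
  6→22: 16 bp
  22→32: 10 bp
  32→36: 4 bp
  36→50: 14 bp
  50→54: 4 bp
  54→71: 17 bp
  71→76: 5 bp
  76→92: 16 bp
  92→96: 4 bp
  96→112: 16 bp
  112→124: 12 bp
  124→129: 5 bp
  129→6 (wrap): 134-129+6 = 11 bp

[4,4,4,5,5,10,11,12,14,16,16,16,17]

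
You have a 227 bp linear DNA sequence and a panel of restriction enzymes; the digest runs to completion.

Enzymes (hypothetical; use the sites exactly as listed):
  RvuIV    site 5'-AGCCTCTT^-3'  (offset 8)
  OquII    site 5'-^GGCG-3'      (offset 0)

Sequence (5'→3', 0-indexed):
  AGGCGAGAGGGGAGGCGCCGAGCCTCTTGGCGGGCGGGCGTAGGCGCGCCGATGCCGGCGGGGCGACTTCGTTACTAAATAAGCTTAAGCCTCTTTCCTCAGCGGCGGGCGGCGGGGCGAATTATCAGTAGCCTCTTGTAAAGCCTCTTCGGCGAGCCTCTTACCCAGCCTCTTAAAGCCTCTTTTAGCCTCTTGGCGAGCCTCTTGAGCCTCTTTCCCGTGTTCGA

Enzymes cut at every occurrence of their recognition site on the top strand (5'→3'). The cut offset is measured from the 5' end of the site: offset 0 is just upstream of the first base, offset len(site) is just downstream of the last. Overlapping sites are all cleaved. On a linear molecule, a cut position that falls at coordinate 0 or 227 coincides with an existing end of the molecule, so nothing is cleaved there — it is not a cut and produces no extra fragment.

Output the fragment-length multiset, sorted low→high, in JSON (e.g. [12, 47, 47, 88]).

[1,1,3,4,4,4,5,5,6,8,9,10,10,12,12,12,12,12,12,14,15,22,34]

Site scan:
  RvuIV (AGCCTCTT, off=8): starts [20, 87, 129, 141, 154, 166, 176, 186, 198, 207] → cuts [28, 95, 137, 149, 162, 174, 184, 194, 206, 215]
  OquII (GGCG, off=0): starts [1, 13, 28, 32, 36, 42, 56, 61, 103, 107, 110, 115, 150, 194] → cuts [1, 13, 28, 32, 36, 42, 56, 61, 103, 107, 110, 115, 150, 194]

Pooled cuts: [1, 13, 28, 32, 36, 42, 56, 61, 95, 103, 107, 110, 115, 137, 149, 150, 162, 174, 184, 194, 206, 215]

Fragment lengths:
  [0,1): 1 bp
  [1,13): 12 bp
  [13,28): 15 bp
  [28,32): 4 bp
  [32,36): 4 bp
  [36,42): 6 bp
  [42,56): 14 bp
  [56,61): 5 bp
  [61,95): 34 bp
  [95,103): 8 bp
  [103,107): 4 bp
  [107,110): 3 bp
  [110,115): 5 bp
  [115,137): 22 bp
  [137,149): 12 bp
  [149,150): 1 bp
  [150,162): 12 bp
  [162,174): 12 bp
  [174,184): 10 bp
  [184,194): 10 bp
  [194,206): 12 bp
  [206,215): 9 bp
  [215,227): 12 bp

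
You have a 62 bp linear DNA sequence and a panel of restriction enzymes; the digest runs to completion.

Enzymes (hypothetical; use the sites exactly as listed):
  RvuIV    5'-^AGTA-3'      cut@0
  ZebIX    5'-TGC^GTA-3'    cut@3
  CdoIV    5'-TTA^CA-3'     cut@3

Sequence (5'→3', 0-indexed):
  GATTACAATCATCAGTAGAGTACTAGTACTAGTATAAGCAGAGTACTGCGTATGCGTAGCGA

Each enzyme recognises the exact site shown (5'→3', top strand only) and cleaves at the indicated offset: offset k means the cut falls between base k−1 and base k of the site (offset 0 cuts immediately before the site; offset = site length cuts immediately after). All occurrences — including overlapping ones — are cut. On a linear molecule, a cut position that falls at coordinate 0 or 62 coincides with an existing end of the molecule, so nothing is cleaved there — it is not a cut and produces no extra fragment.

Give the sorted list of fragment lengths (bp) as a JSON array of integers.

Scan for sites:
  RvuIV AGTA/0: at [13, 18, 24, 30, 41] ⇒ [13, 18, 24, 30, 41]
  ZebIX TGCGTA/3: at [46, 52] ⇒ [49, 55]
  CdoIV TTACA/3: at [2] ⇒ [5]

Pooled cuts: [5, 13, 18, 24, 30, 41, 49, 55]

Fragment lengths:
  [0,5): 5 bp
  [5,13): 8 bp
  [13,18): 5 bp
  [18,24): 6 bp
  [24,30): 6 bp
  [30,41): 11 bp
  [41,49): 8 bp
  [49,55): 6 bp
  [55,62): 7 bp

[5,5,6,6,6,7,8,8,11]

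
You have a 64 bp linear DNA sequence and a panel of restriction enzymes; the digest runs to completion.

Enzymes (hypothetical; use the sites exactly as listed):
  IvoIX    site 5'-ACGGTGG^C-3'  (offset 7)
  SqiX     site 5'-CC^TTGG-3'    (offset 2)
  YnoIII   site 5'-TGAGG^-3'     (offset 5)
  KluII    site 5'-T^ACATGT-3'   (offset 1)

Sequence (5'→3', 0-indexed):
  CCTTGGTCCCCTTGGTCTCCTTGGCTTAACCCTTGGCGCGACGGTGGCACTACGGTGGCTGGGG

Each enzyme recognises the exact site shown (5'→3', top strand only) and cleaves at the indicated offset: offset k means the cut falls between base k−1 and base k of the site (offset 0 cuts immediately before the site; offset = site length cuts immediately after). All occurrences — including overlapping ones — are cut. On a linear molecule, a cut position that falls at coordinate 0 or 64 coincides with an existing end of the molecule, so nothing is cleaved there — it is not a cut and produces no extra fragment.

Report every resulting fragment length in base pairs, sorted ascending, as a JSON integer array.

[2,6,9,9,11,12,15]

Scan for sites:
  IvoIX ACGGTGGC/7: at [40, 51] ⇒ [47, 58]
  SqiX CCTTGG/2: at [0, 9, 18, 30] ⇒ [2, 11, 20, 32]
  YnoIII (TGAGG, off=5): no sites
  KluII (TACATGT, off=1): no sites

Pooled cuts: [2, 11, 20, 32, 47, 58]

Fragment lengths:
  [0,2): 2 bp
  [2,11): 9 bp
  [11,20): 9 bp
  [20,32): 12 bp
  [32,47): 15 bp
  [47,58): 11 bp
  [58,64): 6 bp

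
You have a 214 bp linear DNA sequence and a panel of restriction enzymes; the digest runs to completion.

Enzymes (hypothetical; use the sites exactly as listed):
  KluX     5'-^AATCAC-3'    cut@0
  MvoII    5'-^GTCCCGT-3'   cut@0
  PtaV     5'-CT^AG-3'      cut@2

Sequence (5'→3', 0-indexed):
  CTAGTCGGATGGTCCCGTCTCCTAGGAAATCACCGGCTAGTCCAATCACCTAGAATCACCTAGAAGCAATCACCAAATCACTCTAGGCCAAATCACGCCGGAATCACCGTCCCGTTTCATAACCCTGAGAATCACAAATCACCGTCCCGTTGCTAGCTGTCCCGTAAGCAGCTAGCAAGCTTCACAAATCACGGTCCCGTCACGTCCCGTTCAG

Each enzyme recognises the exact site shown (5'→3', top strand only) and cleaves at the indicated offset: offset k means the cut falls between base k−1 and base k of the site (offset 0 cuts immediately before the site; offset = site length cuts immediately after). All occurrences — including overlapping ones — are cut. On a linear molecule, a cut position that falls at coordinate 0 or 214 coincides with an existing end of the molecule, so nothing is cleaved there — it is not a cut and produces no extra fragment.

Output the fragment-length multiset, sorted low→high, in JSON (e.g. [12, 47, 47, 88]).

[2,2,4,4,5,6,6,7,7,7,7,8,8,8,9,9,10,11,11,11,11,12,13,15,21]

Site scan:
  KluX AATCAC/0: at [27, 43, 53, 67, 75, 90, 101, 129, 136, 186] ⇒ [27, 43, 53, 67, 75, 90, 101, 129, 136, 186]
  MvoII GTCCCGT/0: at [11, 108, 143, 158, 193, 203] ⇒ [11, 108, 143, 158, 193, 203]
  PtaV CTAG/2: at [0, 21, 36, 49, 59, 82, 152, 171] ⇒ [2, 23, 38, 51, 61, 84, 154, 173]

Pooled cuts: [2, 11, 23, 27, 38, 43, 51, 53, 61, 67, 75, 84, 90, 101, 108, 129, 136, 143, 154, 158, 173, 186, 193, 203]

Fragments:
  [0,2): 2 bp
  [2,11): 9 bp
  [11,23): 12 bp
  [23,27): 4 bp
  [27,38): 11 bp
  [38,43): 5 bp
  [43,51): 8 bp
  [51,53): 2 bp
  [53,61): 8 bp
  [61,67): 6 bp
  [67,75): 8 bp
  [75,84): 9 bp
  [84,90): 6 bp
  [90,101): 11 bp
  [101,108): 7 bp
  [108,129): 21 bp
  [129,136): 7 bp
  [136,143): 7 bp
  [143,154): 11 bp
  [154,158): 4 bp
  [158,173): 15 bp
  [173,186): 13 bp
  [186,193): 7 bp
  [193,203): 10 bp
  [203,214): 11 bp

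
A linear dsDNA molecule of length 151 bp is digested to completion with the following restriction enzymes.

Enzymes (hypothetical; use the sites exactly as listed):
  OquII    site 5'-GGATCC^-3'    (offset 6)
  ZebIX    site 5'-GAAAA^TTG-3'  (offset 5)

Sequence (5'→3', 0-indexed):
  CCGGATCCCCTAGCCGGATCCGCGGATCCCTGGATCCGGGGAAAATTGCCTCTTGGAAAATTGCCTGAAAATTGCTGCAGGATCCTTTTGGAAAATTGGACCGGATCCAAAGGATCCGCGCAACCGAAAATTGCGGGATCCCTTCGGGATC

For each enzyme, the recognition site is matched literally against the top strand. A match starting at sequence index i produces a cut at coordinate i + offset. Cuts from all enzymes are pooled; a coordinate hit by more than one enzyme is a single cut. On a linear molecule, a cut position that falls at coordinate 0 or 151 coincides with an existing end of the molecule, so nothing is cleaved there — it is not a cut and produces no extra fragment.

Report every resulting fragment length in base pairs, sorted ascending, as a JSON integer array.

[8,8,8,8,9,10,10,11,11,13,13,13,14,15]

Scan for sites:
  OquII (GGATCC, off=6): starts [2, 15, 23, 31, 79, 102, 111, 135] → cuts [8, 21, 29, 37, 85, 108, 117, 141]
  ZebIX (GAAAATTG, off=5): starts [40, 55, 66, 90, 125] → cuts [45, 60, 71, 95, 130]

Pooled cuts: [8, 21, 29, 37, 45, 60, 71, 85, 95, 108, 117, 130, 141]

Fragment lengths:
  [0,8): 8 bp
  [8,21): 13 bp
  [21,29): 8 bp
  [29,37): 8 bp
  [37,45): 8 bp
  [45,60): 15 bp
  [60,71): 11 bp
  [71,85): 14 bp
  [85,95): 10 bp
  [95,108): 13 bp
  [108,117): 9 bp
  [117,130): 13 bp
  [130,141): 11 bp
  [141,151): 10 bp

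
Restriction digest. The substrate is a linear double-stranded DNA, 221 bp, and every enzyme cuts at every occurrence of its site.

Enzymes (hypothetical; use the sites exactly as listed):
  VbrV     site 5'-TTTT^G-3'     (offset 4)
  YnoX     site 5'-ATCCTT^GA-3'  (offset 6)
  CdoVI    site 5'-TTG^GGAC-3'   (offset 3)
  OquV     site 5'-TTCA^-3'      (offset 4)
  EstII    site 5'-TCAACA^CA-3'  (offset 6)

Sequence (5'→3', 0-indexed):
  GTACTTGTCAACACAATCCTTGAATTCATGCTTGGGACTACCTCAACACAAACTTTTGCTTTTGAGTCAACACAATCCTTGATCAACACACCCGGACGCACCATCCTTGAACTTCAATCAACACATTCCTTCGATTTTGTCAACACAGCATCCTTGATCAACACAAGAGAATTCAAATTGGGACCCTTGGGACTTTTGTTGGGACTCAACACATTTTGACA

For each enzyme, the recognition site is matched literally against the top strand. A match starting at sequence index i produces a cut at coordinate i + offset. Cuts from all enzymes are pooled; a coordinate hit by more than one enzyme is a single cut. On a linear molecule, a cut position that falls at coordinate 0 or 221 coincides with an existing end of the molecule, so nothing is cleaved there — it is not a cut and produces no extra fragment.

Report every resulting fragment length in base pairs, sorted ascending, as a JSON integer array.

Scan for sites:
  VbrV (TTTTG, off=4): starts [53, 59, 134, 193, 213] → cuts [57, 63, 138, 197, 217]
  YnoX (ATCCTTGA, off=6): starts [15, 74, 102, 149] → cuts [21, 80, 108, 155]
  CdoVI (TTGGGAC, off=3): starts [31, 177, 186, 198] → cuts [34, 180, 189, 201]
  OquV (TTCA, off=4): starts [24, 112, 171] → cuts [28, 116, 175]
  EstII (TCAACACA, off=6): starts [7, 42, 66, 82, 117, 139, 157, 205] → cuts [13, 48, 72, 88, 123, 145, 163, 211]

Pooled cuts: [13, 21, 28, 34, 48, 57, 63, 72, 80, 88, 108, 116, 123, 138, 145, 155, 163, 175, 180, 189, 197, 201, 211, 217]

Fragment lengths:
  [0,13): 13 bp
  [13,21): 8 bp
  [21,28): 7 bp
  [28,34): 6 bp
  [34,48): 14 bp
  [48,57): 9 bp
  [57,63): 6 bp
  [63,72): 9 bp
  [72,80): 8 bp
  [80,88): 8 bp
  [88,108): 20 bp
  [108,116): 8 bp
  [116,123): 7 bp
  [123,138): 15 bp
  [138,145): 7 bp
  [145,155): 10 bp
  [155,163): 8 bp
  [163,175): 12 bp
  [175,180): 5 bp
  [180,189): 9 bp
  [189,197): 8 bp
  [197,201): 4 bp
  [201,211): 10 bp
  [211,217): 6 bp
  [217,221): 4 bp

[4,4,5,6,6,6,7,7,7,8,8,8,8,8,8,9,9,9,10,10,12,13,14,15,20]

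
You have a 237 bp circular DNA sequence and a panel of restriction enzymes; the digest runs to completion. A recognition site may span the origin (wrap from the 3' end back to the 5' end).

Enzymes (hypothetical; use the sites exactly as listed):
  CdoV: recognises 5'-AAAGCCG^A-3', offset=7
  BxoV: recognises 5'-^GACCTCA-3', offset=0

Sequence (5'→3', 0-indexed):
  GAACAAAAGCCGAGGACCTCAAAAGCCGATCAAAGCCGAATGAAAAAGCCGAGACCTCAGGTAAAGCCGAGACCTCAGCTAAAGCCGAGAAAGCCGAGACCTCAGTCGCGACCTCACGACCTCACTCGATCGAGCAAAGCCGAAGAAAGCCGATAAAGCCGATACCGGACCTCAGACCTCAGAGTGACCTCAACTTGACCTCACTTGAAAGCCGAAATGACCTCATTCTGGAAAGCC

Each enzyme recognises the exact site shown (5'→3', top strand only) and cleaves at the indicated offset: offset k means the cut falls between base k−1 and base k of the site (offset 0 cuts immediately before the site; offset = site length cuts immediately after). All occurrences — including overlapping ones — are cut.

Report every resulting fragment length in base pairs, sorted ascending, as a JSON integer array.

Scan for sites:
  CdoV AAAGCCGA/7: at [5, 21, 31, 44, 62, 80, 89, 135, 145, 154, 207, 231] ⇒ [1, 12, 28, 38, 51, 69, 87, 96, 142, 152, 161, 214]
  BxoV GACCTCA/0: at [14, 52, 70, 97, 109, 117, 167, 174, 185, 196, 218] ⇒ [14, 52, 70, 97, 109, 117, 167, 174, 185, 196, 218]

Pooled cuts: [1, 12, 14, 28, 38, 51, 52, 69, 70, 87, 96, 97, 109, 117, 142, 152, 161, 167, 174, 185, 196, 214, 218]

Fragments:
  1→12: 11 bp
  12→14: 2 bp
  14→28: 14 bp
  28→38: 10 bp
  38→51: 13 bp
  51→52: 1 bp
  52→69: 17 bp
  69→70: 1 bp
  70→87: 17 bp
  87→96: 9 bp
  96→97: 1 bp
  97→109: 12 bp
  109→117: 8 bp
  117→142: 25 bp
  142→152: 10 bp
  152→161: 9 bp
  161→167: 6 bp
  167→174: 7 bp
  174→185: 11 bp
  185→196: 11 bp
  196→214: 18 bp
  214→218: 4 bp
  218→1 (wrap): 237-218+1 = 20 bp

[1,1,1,2,4,6,7,8,9,9,10,10,11,11,11,12,13,14,17,17,18,20,25]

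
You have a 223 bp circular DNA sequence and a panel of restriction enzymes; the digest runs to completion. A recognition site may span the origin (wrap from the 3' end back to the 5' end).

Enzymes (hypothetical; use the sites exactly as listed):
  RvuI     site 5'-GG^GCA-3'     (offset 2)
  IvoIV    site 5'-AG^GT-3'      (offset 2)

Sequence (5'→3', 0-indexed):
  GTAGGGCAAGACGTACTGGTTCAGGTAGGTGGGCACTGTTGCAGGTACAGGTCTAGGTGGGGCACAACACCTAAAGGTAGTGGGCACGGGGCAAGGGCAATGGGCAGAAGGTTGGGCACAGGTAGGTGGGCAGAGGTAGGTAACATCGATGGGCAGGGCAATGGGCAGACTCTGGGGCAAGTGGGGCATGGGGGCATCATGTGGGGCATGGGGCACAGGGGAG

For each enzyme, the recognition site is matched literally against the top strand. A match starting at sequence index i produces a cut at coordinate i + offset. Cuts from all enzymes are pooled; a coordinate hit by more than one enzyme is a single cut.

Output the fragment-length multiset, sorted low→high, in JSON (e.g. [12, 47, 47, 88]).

[4,4,4,4,4,5,5,5,5,6,6,6,6,6,7,7,7,7,7,7,8,9,11,12,12,12,13,15,19]

Per-enzyme occurrences:
  RvuI GGGCA/2: at [3, 30, 59, 81, 88, 94, 101, 113, 127, 150, 155, 162, 174, 183, 191, 203, 210] ⇒ [5, 32, 61, 83, 90, 96, 103, 115, 129, 152, 157, 164, 176, 185, 193, 205, 212]
  IvoIV AGGT/2: at [22, 26, 42, 48, 54, 74, 108, 119, 123, 133, 137, 221] ⇒ [0, 24, 28, 44, 50, 56, 76, 110, 121, 125, 135, 139]

All cut coordinates (distinct, sorted): [0, 5, 24, 28, 32, 44, 50, 56, 61, 76, 83, 90, 96, 103, 110, 115, 121, 125, 129, 135, 139, 152, 157, 164, 176, 185, 193, 205, 212]

Fragments:
  0→5: 5 bp
  5→24: 19 bp
  24→28: 4 bp
  28→32: 4 bp
  32→44: 12 bp
  44→50: 6 bp
  50→56: 6 bp
  56→61: 5 bp
  61→76: 15 bp
  76→83: 7 bp
  83→90: 7 bp
  90→96: 6 bp
  96→103: 7 bp
  103→110: 7 bp
  110→115: 5 bp
  115→121: 6 bp
  121→125: 4 bp
  125→129: 4 bp
  129→135: 6 bp
  135→139: 4 bp
  139→152: 13 bp
  152→157: 5 bp
  157→164: 7 bp
  164→176: 12 bp
  176→185: 9 bp
  185→193: 8 bp
  193→205: 12 bp
  205→212: 7 bp
  212→0 (wrap): 223-212+0 = 11 bp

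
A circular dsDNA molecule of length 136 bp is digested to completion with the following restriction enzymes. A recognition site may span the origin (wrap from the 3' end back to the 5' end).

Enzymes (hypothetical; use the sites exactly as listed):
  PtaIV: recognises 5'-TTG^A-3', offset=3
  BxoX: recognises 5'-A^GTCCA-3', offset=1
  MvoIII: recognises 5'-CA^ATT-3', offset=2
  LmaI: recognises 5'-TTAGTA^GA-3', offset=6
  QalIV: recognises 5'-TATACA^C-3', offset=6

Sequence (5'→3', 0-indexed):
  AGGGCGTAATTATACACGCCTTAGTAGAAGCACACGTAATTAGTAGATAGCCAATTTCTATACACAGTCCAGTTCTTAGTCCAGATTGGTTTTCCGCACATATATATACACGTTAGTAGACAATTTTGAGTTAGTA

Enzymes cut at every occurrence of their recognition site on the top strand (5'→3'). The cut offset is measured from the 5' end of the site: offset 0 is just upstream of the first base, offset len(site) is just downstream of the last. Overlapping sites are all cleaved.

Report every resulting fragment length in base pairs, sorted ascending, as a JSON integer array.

Scan for sites:
  PtaIV TTGA/3: at [125] ⇒ [128]
  BxoX AGTCCA/1: at [65, 77] ⇒ [66, 78]
  MvoIII CAATT/2: at [51, 120] ⇒ [53, 122]
  LmaI TTAGTAGA/6: at [20, 39, 112] ⇒ [26, 45, 118]
  QalIV TATACAC/6: at [10, 58, 104] ⇒ [16, 64, 110]

Pooled cuts: [16, 26, 45, 53, 64, 66, 78, 110, 118, 122, 128]

Fragment lengths:
  16→26: 10 bp
  26→45: 19 bp
  45→53: 8 bp
  53→64: 11 bp
  64→66: 2 bp
  66→78: 12 bp
  78→110: 32 bp
  110→118: 8 bp
  118→122: 4 bp
  122→128: 6 bp
  128→16 (wrap): 136-128+16 = 24 bp

[2,4,6,8,8,10,11,12,19,24,32]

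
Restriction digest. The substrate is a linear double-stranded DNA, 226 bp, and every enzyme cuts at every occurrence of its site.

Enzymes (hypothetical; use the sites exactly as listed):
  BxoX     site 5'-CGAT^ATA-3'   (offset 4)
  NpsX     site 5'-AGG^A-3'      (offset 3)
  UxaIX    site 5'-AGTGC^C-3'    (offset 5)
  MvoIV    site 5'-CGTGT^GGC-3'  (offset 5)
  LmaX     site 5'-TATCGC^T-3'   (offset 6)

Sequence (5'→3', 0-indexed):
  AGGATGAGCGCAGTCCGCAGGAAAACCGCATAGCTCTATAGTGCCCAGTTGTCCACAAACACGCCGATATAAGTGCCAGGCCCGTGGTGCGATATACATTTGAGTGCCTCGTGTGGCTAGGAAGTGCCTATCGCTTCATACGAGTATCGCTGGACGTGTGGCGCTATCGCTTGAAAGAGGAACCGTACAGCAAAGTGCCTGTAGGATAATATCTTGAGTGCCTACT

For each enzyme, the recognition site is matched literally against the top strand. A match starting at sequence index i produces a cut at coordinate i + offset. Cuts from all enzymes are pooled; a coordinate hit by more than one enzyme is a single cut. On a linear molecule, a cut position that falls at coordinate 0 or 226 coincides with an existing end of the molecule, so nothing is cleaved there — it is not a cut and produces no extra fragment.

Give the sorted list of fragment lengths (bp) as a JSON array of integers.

[3,5,6,7,7,7,7,8,9,10,11,14,16,16,17,18,18,23,24]

Scan for sites:
  BxoX CGATATA/4: at [64, 89] ⇒ [68, 93]
  NpsX AGGA/3: at [0, 18, 118, 177, 202] ⇒ [3, 21, 121, 180, 205]
  UxaIX AGTGCC/5: at [39, 71, 102, 122, 193, 216] ⇒ [44, 76, 107, 127, 198, 221]
  MvoIV CGTGTGGC/5: at [109, 154] ⇒ [114, 159]
  LmaX TATCGCT/6: at [128, 144, 164] ⇒ [134, 150, 170]

All cut coordinates (distinct, sorted): [3, 21, 44, 68, 76, 93, 107, 114, 121, 127, 134, 150, 159, 170, 180, 198, 205, 221]

Fragments:
  [0,3): 3 bp
  [3,21): 18 bp
  [21,44): 23 bp
  [44,68): 24 bp
  [68,76): 8 bp
  [76,93): 17 bp
  [93,107): 14 bp
  [107,114): 7 bp
  [114,121): 7 bp
  [121,127): 6 bp
  [127,134): 7 bp
  [134,150): 16 bp
  [150,159): 9 bp
  [159,170): 11 bp
  [170,180): 10 bp
  [180,198): 18 bp
  [198,205): 7 bp
  [205,221): 16 bp
  [221,226): 5 bp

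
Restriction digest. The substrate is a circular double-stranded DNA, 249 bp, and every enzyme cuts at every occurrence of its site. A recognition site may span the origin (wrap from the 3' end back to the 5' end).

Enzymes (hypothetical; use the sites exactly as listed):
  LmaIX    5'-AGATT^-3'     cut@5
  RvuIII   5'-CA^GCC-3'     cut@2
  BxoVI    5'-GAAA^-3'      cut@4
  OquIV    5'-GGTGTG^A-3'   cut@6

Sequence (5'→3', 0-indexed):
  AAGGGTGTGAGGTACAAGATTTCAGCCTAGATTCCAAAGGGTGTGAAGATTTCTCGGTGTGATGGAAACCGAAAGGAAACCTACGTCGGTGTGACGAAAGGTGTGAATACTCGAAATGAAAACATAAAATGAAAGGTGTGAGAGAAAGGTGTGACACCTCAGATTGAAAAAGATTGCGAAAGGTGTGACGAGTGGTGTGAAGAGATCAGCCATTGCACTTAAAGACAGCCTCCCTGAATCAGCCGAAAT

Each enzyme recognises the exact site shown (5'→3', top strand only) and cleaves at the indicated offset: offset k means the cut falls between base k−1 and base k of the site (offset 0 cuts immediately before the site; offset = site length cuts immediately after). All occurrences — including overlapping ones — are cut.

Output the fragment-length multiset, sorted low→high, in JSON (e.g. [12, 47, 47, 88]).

[3,4,5,5,6,6,6,6,6,6,6,6,6,7,7,7,9,9,10,10,11,12,12,12,12,13,14,14,19]

Site scan:
  LmaIX (AGATT, off=5): starts [16, 28, 46, 160, 170] → cuts [21, 33, 51, 165, 175]
  RvuIII (CAGCC, off=2): starts [22, 206, 225, 239] → cuts [24, 208, 227, 241]
  BxoVI (GAAA, off=4): starts [64, 70, 75, 95, 112, 117, 130, 143, 165, 177, 244] → cuts [68, 74, 79, 99, 116, 121, 134, 147, 169, 181, 248]
  OquIV (GGTGTGA, off=6): starts [3, 39, 55, 87, 99, 134, 147, 181, 193] → cuts [9, 45, 61, 93, 105, 140, 153, 187, 199]

All cut coordinates (distinct, sorted): [9, 21, 24, 33, 45, 51, 61, 68, 74, 79, 93, 99, 105, 116, 121, 134, 140, 147, 153, 165, 169, 175, 181, 187, 199, 208, 227, 241, 248]

Fragment lengths:
  9→21: 12 bp
  21→24: 3 bp
  24→33: 9 bp
  33→45: 12 bp
  45→51: 6 bp
  51→61: 10 bp
  61→68: 7 bp
  68→74: 6 bp
  74→79: 5 bp
  79→93: 14 bp
  93→99: 6 bp
  99→105: 6 bp
  105→116: 11 bp
  116→121: 5 bp
  121→134: 13 bp
  134→140: 6 bp
  140→147: 7 bp
  147→153: 6 bp
  153→165: 12 bp
  165→169: 4 bp
  169→175: 6 bp
  175→181: 6 bp
  181→187: 6 bp
  187→199: 12 bp
  199→208: 9 bp
  208→227: 19 bp
  227→241: 14 bp
  241→248: 7 bp
  248→9 (wrap): 249-248+9 = 10 bp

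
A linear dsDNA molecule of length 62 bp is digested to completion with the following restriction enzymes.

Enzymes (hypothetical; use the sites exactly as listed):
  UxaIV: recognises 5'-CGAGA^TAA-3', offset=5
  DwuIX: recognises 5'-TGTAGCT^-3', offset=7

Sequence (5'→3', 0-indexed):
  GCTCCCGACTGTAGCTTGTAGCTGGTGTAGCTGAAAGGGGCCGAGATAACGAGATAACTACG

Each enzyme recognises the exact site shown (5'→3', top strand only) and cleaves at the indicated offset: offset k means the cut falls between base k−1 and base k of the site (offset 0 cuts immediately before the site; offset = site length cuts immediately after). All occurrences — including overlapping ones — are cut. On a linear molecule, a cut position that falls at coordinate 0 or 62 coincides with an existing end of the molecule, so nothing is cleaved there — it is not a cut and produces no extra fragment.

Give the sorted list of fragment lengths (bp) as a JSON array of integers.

Scan for sites:
  UxaIV (CGAGATAA, off=5): starts [41, 49] → cuts [46, 54]
  DwuIX (TGTAGCT, off=7): starts [9, 16, 25] → cuts [16, 23, 32]

All cut coordinates (distinct, sorted): [16, 23, 32, 46, 54]

Fragments:
  [0,16): 16 bp
  [16,23): 7 bp
  [23,32): 9 bp
  [32,46): 14 bp
  [46,54): 8 bp
  [54,62): 8 bp

[7,8,8,9,14,16]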